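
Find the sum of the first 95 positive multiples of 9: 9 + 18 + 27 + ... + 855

Factor out 9: = 9(1 + 2 + ... + 95) = 9 × n(n+1)/2
= 9 × 95×96/2
= 9 × 4560
= 41040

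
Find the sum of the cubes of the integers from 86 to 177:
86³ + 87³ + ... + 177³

Use ∑_{k=1}^{n} k³ = [n(n+1)/2]², then subtract the first 85 terms.
∑_{k=1}^{177} k³ = [177×178/2]² = 15753² = 248157009
∑_{k=1}^{85} k³ = [85×86/2]² = 3655² = 13359025
∑_{k=86}^{177} k³ = 248157009 - 13359025 = 234797984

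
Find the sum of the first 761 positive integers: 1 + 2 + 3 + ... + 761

Formula: ∑k = n(n+1)/2
= 761×762/2
= 579882/2
= 289941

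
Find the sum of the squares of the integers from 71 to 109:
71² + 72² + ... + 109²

Use ∑_{k=1}^{n} k² = n(n+1)(2n+1)/6, then subtract the first 70 terms.
∑_{k=1}^{109} k² = 109×110×219/6 = 437635
∑_{k=1}^{70} k² = 70×71×141/6 = 116795
∑_{k=71}^{109} k² = 437635 - 116795 = 320840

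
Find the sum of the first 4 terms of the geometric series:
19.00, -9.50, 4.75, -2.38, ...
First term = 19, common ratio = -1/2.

Sₙ = a(1 - rⁿ) / (1 - r)
S_4 = 19(1 - (-1/2)^4) / (1 - (-1/2))
S_4 = 19(1 - (1/16)) / (3/2)
S_4 = 95/8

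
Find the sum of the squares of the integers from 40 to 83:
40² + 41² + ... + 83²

Use ∑_{k=1}^{n} k² = n(n+1)(2n+1)/6, then subtract the first 39 terms.
∑_{k=1}^{83} k² = 83×84×167/6 = 194054
∑_{k=1}^{39} k² = 39×40×79/6 = 20540
∑_{k=40}^{83} k² = 194054 - 20540 = 173514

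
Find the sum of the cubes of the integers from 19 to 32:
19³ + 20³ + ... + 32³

Use ∑_{k=1}^{n} k³ = [n(n+1)/2]², then subtract the first 18 terms.
∑_{k=1}^{32} k³ = [32×33/2]² = 528² = 278784
∑_{k=1}^{18} k³ = [18×19/2]² = 171² = 29241
∑_{k=19}^{32} k³ = 278784 - 29241 = 249543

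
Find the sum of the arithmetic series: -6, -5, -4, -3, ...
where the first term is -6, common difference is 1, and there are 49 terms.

Sₙ = n/2 × (first + last)
Last term = a + (n-1)d = -6 + (49-1)×1 = 42
S_49 = 49/2 × (-6 + 42)
S_49 = 49/2 × 36 = 882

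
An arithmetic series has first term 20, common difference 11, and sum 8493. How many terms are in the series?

Using S = n/2 × [2a + (n-1)d]
8493 = n/2 × [2(20) + (n-1)(11)]
8493 = n/2 × [40 + 11n - 11]
16986 = n × [29 + 11n]
11n² + (29)n - 16986 = 0
Discriminant: Δ = (29)² - 4(11)(-16986) = 841 + 747384 = 748225
√Δ = 865
n = [-(29) + √Δ] / (2·11) = (-29 + 865) / 22 = 836 / 22 = 38
(The negative root is discarded since n must be a positive integer.)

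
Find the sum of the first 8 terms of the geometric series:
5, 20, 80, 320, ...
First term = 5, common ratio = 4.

Sₙ = a(1 - rⁿ) / (1 - r)
S_8 = 5(1 - 4^8) / (1 - 4)
S_8 = 5(1 - 65536) / (-3)
S_8 = 109225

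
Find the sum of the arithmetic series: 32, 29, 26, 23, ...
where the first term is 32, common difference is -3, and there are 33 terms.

Sₙ = n/2 × (first + last)
Last term = a + (n-1)d = 32 + (33-1)×(-3) = -64
S_33 = 33/2 × (32 + (-64))
S_33 = 33/2 × (-32) = -528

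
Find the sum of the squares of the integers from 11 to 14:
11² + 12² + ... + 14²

Use ∑_{k=1}^{n} k² = n(n+1)(2n+1)/6, then subtract the first 10 terms.
∑_{k=1}^{14} k² = 14×15×29/6 = 1015
∑_{k=1}^{10} k² = 10×11×21/6 = 385
∑_{k=11}^{14} k² = 1015 - 385 = 630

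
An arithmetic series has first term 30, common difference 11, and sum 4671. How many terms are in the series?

Using S = n/2 × [2a + (n-1)d]
4671 = n/2 × [2(30) + (n-1)(11)]
4671 = n/2 × [60 + 11n - 11]
9342 = n × [49 + 11n]
11n² + (49)n - 9342 = 0
Discriminant: Δ = (49)² - 4(11)(-9342) = 2401 + 411048 = 413449
√Δ = 643
n = [-(49) + √Δ] / (2·11) = (-49 + 643) / 22 = 594 / 22 = 27
(The negative root is discarded since n must be a positive integer.)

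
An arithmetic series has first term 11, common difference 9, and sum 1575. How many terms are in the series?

Using S = n/2 × [2a + (n-1)d]
1575 = n/2 × [2(11) + (n-1)(9)]
1575 = n/2 × [22 + 9n - 9]
3150 = n × [13 + 9n]
9n² + (13)n - 3150 = 0
Discriminant: Δ = (13)² - 4(9)(-3150) = 169 + 113400 = 113569
√Δ = 337
n = [-(13) + √Δ] / (2·9) = (-13 + 337) / 18 = 324 / 18 = 18
(The negative root is discarded since n must be a positive integer.)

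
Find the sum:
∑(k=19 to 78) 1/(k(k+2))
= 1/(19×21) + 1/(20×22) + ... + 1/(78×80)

Partial fractions: 1/(k(k+2)) = (1/2)[1/k - 1/(k+2)]
Telescoping leaves the first two and last two terms:
= (1/2)[1/19 + 1/20 - 1/79 - 1/80]
= 9303/240160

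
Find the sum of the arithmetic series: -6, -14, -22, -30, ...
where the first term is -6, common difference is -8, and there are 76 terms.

Sₙ = n/2 × (first + last)
Last term = a + (n-1)d = -6 + (76-1)×(-8) = -606
S_76 = 76/2 × (-6 + (-606))
S_76 = 76/2 × (-612) = -23256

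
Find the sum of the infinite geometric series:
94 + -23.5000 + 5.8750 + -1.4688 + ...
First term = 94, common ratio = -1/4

For |r| < 1, S = a / (1 - r)
S = 94 / (1 - (-1/4))
S = 94 / (5/4)
S = 376/5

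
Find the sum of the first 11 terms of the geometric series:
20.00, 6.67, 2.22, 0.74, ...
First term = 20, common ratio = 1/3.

Sₙ = a(1 - rⁿ) / (1 - r)
S_11 = 20(1 - (1/3)^11) / (1 - (1/3))
S_11 = 20(1 - (1/177147)) / (2/3)
S_11 = 1771460/59049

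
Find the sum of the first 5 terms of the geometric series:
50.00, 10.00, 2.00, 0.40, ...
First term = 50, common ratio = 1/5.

Sₙ = a(1 - rⁿ) / (1 - r)
S_5 = 50(1 - (1/5)^5) / (1 - (1/5))
S_5 = 50(1 - (1/3125)) / (4/5)
S_5 = 1562/25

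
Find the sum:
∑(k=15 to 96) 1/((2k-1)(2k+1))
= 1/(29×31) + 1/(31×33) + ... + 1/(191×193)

Partial fractions: 1/((2k-1)(2k+1)) = (1/2)[1/(2k-1) - 1/(2k+1)]
The series telescopes:
= (1/2)[1/29 - 1/193]
= 82/5597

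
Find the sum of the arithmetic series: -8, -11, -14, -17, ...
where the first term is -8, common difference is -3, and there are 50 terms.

Sₙ = n/2 × (first + last)
Last term = a + (n-1)d = -8 + (50-1)×(-3) = -155
S_50 = 50/2 × (-8 + (-155))
S_50 = 50/2 × (-163) = -4075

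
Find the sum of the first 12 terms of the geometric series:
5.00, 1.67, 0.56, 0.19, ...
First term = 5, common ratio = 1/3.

Sₙ = a(1 - rⁿ) / (1 - r)
S_12 = 5(1 - (1/3)^12) / (1 - (1/3))
S_12 = 5(1 - (1/531441)) / (2/3)
S_12 = 1328600/177147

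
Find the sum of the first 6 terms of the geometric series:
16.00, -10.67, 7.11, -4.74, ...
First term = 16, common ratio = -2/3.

Sₙ = a(1 - rⁿ) / (1 - r)
S_6 = 16(1 - (-2/3)^6) / (1 - (-2/3))
S_6 = 16(1 - (64/729)) / (5/3)
S_6 = 2128/243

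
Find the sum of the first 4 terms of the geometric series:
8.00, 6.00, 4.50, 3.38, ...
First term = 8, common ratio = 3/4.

Sₙ = a(1 - rⁿ) / (1 - r)
S_4 = 8(1 - (3/4)^4) / (1 - (3/4))
S_4 = 8(1 - (81/256)) / (1/4)
S_4 = 175/8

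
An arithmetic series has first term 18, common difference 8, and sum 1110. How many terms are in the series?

Using S = n/2 × [2a + (n-1)d]
1110 = n/2 × [2(18) + (n-1)(8)]
1110 = n/2 × [36 + 8n - 8]
2220 = n × [28 + 8n]
8n² + (28)n - 2220 = 0
Discriminant: Δ = (28)² - 4(8)(-2220) = 784 + 71040 = 71824
√Δ = 268
n = [-(28) + √Δ] / (2·8) = (-28 + 268) / 16 = 240 / 16 = 15
(The negative root is discarded since n must be a positive integer.)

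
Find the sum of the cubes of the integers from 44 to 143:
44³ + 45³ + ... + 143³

Use ∑_{k=1}^{n} k³ = [n(n+1)/2]², then subtract the first 43 terms.
∑_{k=1}^{143} k³ = [143×144/2]² = 10296² = 106007616
∑_{k=1}^{43} k³ = [43×44/2]² = 946² = 894916
∑_{k=44}^{143} k³ = 106007616 - 894916 = 105112700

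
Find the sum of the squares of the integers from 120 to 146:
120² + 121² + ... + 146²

Use ∑_{k=1}^{n} k² = n(n+1)(2n+1)/6, then subtract the first 119 terms.
∑_{k=1}^{146} k² = 146×147×293/6 = 1048061
∑_{k=1}^{119} k² = 119×120×239/6 = 568820
∑_{k=120}^{146} k² = 1048061 - 568820 = 479241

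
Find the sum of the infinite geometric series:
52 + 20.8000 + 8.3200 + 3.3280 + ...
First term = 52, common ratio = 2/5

For |r| < 1, S = a / (1 - r)
S = 52 / (1 - (2/5))
S = 52 / (3/5)
S = 260/3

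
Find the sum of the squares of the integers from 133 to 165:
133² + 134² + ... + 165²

Use ∑_{k=1}^{n} k² = n(n+1)(2n+1)/6, then subtract the first 132 terms.
∑_{k=1}^{165} k² = 165×166×331/6 = 1511015
∑_{k=1}^{132} k² = 132×133×265/6 = 775390
∑_{k=133}^{165} k² = 1511015 - 775390 = 735625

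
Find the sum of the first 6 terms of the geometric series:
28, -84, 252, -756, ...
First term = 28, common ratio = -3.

Sₙ = a(1 - rⁿ) / (1 - r)
S_6 = 28(1 - (-3)^6) / (1 - (-3))
S_6 = 28(1 - 729) / (4)
S_6 = -5096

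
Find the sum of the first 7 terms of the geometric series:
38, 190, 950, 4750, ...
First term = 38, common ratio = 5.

Sₙ = a(1 - rⁿ) / (1 - r)
S_7 = 38(1 - 5^7) / (1 - 5)
S_7 = 38(1 - 78125) / (-4)
S_7 = 742178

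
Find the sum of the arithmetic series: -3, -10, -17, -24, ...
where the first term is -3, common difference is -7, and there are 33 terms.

Sₙ = n/2 × (first + last)
Last term = a + (n-1)d = -3 + (33-1)×(-7) = -227
S_33 = 33/2 × (-3 + (-227))
S_33 = 33/2 × (-230) = -3795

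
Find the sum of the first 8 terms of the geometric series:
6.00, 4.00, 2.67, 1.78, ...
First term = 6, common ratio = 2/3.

Sₙ = a(1 - rⁿ) / (1 - r)
S_8 = 6(1 - (2/3)^8) / (1 - (2/3))
S_8 = 6(1 - (256/6561)) / (1/3)
S_8 = 12610/729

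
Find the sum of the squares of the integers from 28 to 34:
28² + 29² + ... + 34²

Use ∑_{k=1}^{n} k² = n(n+1)(2n+1)/6, then subtract the first 27 terms.
∑_{k=1}^{34} k² = 34×35×69/6 = 13685
∑_{k=1}^{27} k² = 27×28×55/6 = 6930
∑_{k=28}^{34} k² = 13685 - 6930 = 6755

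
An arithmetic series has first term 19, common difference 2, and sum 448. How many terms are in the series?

Using S = n/2 × [2a + (n-1)d]
448 = n/2 × [2(19) + (n-1)(2)]
448 = n/2 × [38 + 2n - 2]
896 = n × [36 + 2n]
2n² + (36)n - 896 = 0
Discriminant: Δ = (36)² - 4(2)(-896) = 1296 + 7168 = 8464
√Δ = 92
n = [-(36) + √Δ] / (2·2) = (-36 + 92) / 4 = 56 / 4 = 14
(The negative root is discarded since n must be a positive integer.)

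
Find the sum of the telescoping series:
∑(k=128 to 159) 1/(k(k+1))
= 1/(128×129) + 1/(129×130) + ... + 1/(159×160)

Partial fractions: 1/(k(k+1)) = 1/k - 1/(k+1)
The series telescopes:
= (1/128 - 1/129) + (1/129 - 1/130) + ... + (1/159 - 1/160)
= 1/128 - 1/160
= 1/640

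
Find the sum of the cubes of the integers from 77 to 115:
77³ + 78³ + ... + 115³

Use ∑_{k=1}^{n} k³ = [n(n+1)/2]², then subtract the first 76 terms.
∑_{k=1}^{115} k³ = [115×116/2]² = 6670² = 44488900
∑_{k=1}^{76} k³ = [76×77/2]² = 2926² = 8561476
∑_{k=77}^{115} k³ = 44488900 - 8561476 = 35927424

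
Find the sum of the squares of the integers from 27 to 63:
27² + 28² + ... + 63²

Use ∑_{k=1}^{n} k² = n(n+1)(2n+1)/6, then subtract the first 26 terms.
∑_{k=1}^{63} k² = 63×64×127/6 = 85344
∑_{k=1}^{26} k² = 26×27×53/6 = 6201
∑_{k=27}^{63} k² = 85344 - 6201 = 79143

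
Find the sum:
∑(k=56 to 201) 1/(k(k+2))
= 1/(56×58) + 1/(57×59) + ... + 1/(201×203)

Partial fractions: 1/(k(k+2)) = (1/2)[1/k - 1/(k+2)]
Telescoping leaves the first two and last two terms:
= (1/2)[1/56 + 1/57 - 1/202 - 1/203]
= 34091/2671248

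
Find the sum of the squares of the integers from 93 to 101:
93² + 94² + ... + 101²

Use ∑_{k=1}^{n} k² = n(n+1)(2n+1)/6, then subtract the first 92 terms.
∑_{k=1}^{101} k² = 101×102×203/6 = 348551
∑_{k=1}^{92} k² = 92×93×185/6 = 263810
∑_{k=93}^{101} k² = 348551 - 263810 = 84741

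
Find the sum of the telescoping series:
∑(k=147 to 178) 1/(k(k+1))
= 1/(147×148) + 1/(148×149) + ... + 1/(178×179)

Partial fractions: 1/(k(k+1)) = 1/k - 1/(k+1)
The series telescopes:
= (1/147 - 1/148) + (1/148 - 1/149) + ... + (1/178 - 1/179)
= 1/147 - 1/179
= 32/26313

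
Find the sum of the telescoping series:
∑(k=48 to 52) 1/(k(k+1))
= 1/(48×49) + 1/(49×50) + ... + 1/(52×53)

Partial fractions: 1/(k(k+1)) = 1/k - 1/(k+1)
The series telescopes:
= (1/48 - 1/49) + (1/49 - 1/50) + ... + (1/52 - 1/53)
= 1/48 - 1/53
= 5/2544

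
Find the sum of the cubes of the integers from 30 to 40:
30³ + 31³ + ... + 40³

Use ∑_{k=1}^{n} k³ = [n(n+1)/2]², then subtract the first 29 terms.
∑_{k=1}^{40} k³ = [40×41/2]² = 820² = 672400
∑_{k=1}^{29} k³ = [29×30/2]² = 435² = 189225
∑_{k=30}^{40} k³ = 672400 - 189225 = 483175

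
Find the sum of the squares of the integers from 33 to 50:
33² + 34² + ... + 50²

Use ∑_{k=1}^{n} k² = n(n+1)(2n+1)/6, then subtract the first 32 terms.
∑_{k=1}^{50} k² = 50×51×101/6 = 42925
∑_{k=1}^{32} k² = 32×33×65/6 = 11440
∑_{k=33}^{50} k² = 42925 - 11440 = 31485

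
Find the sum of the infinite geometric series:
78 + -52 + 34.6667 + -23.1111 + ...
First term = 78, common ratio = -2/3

For |r| < 1, S = a / (1 - r)
S = 78 / (1 - (-2/3))
S = 78 / (5/3)
S = 234/5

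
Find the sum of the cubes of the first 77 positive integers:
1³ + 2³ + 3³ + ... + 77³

Formula: ∑k³ = [n(n+1)/2]²
= [77×78/2]²
= 3003²
= 9018009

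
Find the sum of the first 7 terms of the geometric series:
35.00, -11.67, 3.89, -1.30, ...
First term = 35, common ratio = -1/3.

Sₙ = a(1 - rⁿ) / (1 - r)
S_7 = 35(1 - (-1/3)^7) / (1 - (-1/3))
S_7 = 35(1 - (-1/2187)) / (4/3)
S_7 = 19145/729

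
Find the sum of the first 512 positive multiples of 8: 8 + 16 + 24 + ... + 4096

Factor out 8: = 8(1 + 2 + ... + 512) = 8 × n(n+1)/2
= 8 × 512×513/2
= 8 × 131328
= 1050624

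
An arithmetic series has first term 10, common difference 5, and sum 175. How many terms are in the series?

Using S = n/2 × [2a + (n-1)d]
175 = n/2 × [2(10) + (n-1)(5)]
175 = n/2 × [20 + 5n - 5]
350 = n × [15 + 5n]
5n² + (15)n - 350 = 0
Discriminant: Δ = (15)² - 4(5)(-350) = 225 + 7000 = 7225
√Δ = 85
n = [-(15) + √Δ] / (2·5) = (-15 + 85) / 10 = 70 / 10 = 7
(The negative root is discarded since n must be a positive integer.)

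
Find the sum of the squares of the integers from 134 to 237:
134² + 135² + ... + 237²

Use ∑_{k=1}^{n} k² = n(n+1)(2n+1)/6, then subtract the first 133 terms.
∑_{k=1}^{237} k² = 237×238×475/6 = 4465475
∑_{k=1}^{133} k² = 133×134×267/6 = 793079
∑_{k=134}^{237} k² = 4465475 - 793079 = 3672396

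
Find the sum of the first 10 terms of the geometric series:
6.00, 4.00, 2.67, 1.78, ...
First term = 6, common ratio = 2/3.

Sₙ = a(1 - rⁿ) / (1 - r)
S_10 = 6(1 - (2/3)^10) / (1 - (2/3))
S_10 = 6(1 - (1024/59049)) / (1/3)
S_10 = 116050/6561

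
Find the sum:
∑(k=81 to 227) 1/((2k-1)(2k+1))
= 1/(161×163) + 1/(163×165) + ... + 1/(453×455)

Partial fractions: 1/((2k-1)(2k+1)) = (1/2)[1/(2k-1) - 1/(2k+1)]
The series telescopes:
= (1/2)[1/161 - 1/455]
= 3/1495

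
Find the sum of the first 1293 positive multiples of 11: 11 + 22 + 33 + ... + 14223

Factor out 11: = 11(1 + 2 + ... + 1293) = 11 × n(n+1)/2
= 11 × 1293×1294/2
= 11 × 836571
= 9202281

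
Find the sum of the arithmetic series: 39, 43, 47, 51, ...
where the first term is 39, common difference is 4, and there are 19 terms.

Sₙ = n/2 × (first + last)
Last term = a + (n-1)d = 39 + (19-1)×4 = 111
S_19 = 19/2 × (39 + 111)
S_19 = 19/2 × 150 = 1425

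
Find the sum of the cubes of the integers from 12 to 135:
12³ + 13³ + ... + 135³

Use ∑_{k=1}^{n} k³ = [n(n+1)/2]², then subtract the first 11 terms.
∑_{k=1}^{135} k³ = [135×136/2]² = 9180² = 84272400
∑_{k=1}^{11} k³ = [11×12/2]² = 66² = 4356
∑_{k=12}^{135} k³ = 84272400 - 4356 = 84268044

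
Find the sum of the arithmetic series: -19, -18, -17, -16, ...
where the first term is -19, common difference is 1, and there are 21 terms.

Sₙ = n/2 × (first + last)
Last term = a + (n-1)d = -19 + (21-1)×1 = 1
S_21 = 21/2 × (-19 + 1)
S_21 = 21/2 × (-18) = -189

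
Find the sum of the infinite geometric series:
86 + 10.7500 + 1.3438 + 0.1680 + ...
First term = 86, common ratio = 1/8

For |r| < 1, S = a / (1 - r)
S = 86 / (1 - (1/8))
S = 86 / (7/8)
S = 688/7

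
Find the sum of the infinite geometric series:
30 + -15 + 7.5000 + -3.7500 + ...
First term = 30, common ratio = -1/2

For |r| < 1, S = a / (1 - r)
S = 30 / (1 - (-1/2))
S = 30 / (3/2)
S = 20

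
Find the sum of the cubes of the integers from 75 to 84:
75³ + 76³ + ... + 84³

Use ∑_{k=1}^{n} k³ = [n(n+1)/2]², then subtract the first 74 terms.
∑_{k=1}^{84} k³ = [84×85/2]² = 3570² = 12744900
∑_{k=1}^{74} k³ = [74×75/2]² = 2775² = 7700625
∑_{k=75}^{84} k³ = 12744900 - 7700625 = 5044275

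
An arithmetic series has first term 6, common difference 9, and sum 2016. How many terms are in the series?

Using S = n/2 × [2a + (n-1)d]
2016 = n/2 × [2(6) + (n-1)(9)]
2016 = n/2 × [12 + 9n - 9]
4032 = n × [3 + 9n]
9n² + (3)n - 4032 = 0
Discriminant: Δ = (3)² - 4(9)(-4032) = 9 + 145152 = 145161
√Δ = 381
n = [-(3) + √Δ] / (2·9) = (-3 + 381) / 18 = 378 / 18 = 21
(The negative root is discarded since n must be a positive integer.)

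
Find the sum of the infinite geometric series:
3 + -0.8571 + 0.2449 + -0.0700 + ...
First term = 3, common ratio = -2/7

For |r| < 1, S = a / (1 - r)
S = 3 / (1 - (-2/7))
S = 3 / (9/7)
S = 7/3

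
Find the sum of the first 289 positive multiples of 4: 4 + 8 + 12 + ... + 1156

Factor out 4: = 4(1 + 2 + ... + 289) = 4 × n(n+1)/2
= 4 × 289×290/2
= 4 × 41905
= 167620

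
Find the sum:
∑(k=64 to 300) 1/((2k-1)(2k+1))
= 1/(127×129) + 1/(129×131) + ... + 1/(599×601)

Partial fractions: 1/((2k-1)(2k+1)) = (1/2)[1/(2k-1) - 1/(2k+1)]
The series telescopes:
= (1/2)[1/127 - 1/601]
= 237/76327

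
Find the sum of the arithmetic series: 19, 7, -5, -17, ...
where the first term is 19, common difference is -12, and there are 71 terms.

Sₙ = n/2 × (first + last)
Last term = a + (n-1)d = 19 + (71-1)×(-12) = -821
S_71 = 71/2 × (19 + (-821))
S_71 = 71/2 × (-802) = -28471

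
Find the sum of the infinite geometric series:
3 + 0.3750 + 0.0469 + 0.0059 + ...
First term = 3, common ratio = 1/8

For |r| < 1, S = a / (1 - r)
S = 3 / (1 - (1/8))
S = 3 / (7/8)
S = 24/7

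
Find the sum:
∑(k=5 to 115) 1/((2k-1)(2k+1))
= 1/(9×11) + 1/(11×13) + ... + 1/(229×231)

Partial fractions: 1/((2k-1)(2k+1)) = (1/2)[1/(2k-1) - 1/(2k+1)]
The series telescopes:
= (1/2)[1/9 - 1/231]
= 37/693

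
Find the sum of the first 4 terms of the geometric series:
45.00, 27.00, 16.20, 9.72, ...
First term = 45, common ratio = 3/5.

Sₙ = a(1 - rⁿ) / (1 - r)
S_4 = 45(1 - (3/5)^4) / (1 - (3/5))
S_4 = 45(1 - (81/625)) / (2/5)
S_4 = 2448/25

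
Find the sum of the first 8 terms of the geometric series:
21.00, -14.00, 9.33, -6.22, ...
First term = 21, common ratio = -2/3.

Sₙ = a(1 - rⁿ) / (1 - r)
S_8 = 21(1 - (-2/3)^8) / (1 - (-2/3))
S_8 = 21(1 - (256/6561)) / (5/3)
S_8 = 8827/729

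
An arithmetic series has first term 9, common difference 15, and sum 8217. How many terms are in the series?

Using S = n/2 × [2a + (n-1)d]
8217 = n/2 × [2(9) + (n-1)(15)]
8217 = n/2 × [18 + 15n - 15]
16434 = n × [3 + 15n]
15n² + (3)n - 16434 = 0
Discriminant: Δ = (3)² - 4(15)(-16434) = 9 + 986040 = 986049
√Δ = 993
n = [-(3) + √Δ] / (2·15) = (-3 + 993) / 30 = 990 / 30 = 33
(The negative root is discarded since n must be a positive integer.)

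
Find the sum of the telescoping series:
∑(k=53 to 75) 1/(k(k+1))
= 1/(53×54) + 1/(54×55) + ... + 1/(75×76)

Partial fractions: 1/(k(k+1)) = 1/k - 1/(k+1)
The series telescopes:
= (1/53 - 1/54) + (1/54 - 1/55) + ... + (1/75 - 1/76)
= 1/53 - 1/76
= 23/4028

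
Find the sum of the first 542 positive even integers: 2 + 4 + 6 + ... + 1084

Sum of first n even numbers = n(n+1)
= 542×543
= 294306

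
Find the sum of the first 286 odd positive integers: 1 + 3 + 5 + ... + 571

Sum of first n odd numbers = n²
= 286²
= 81796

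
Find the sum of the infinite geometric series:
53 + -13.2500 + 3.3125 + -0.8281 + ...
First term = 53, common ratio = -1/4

For |r| < 1, S = a / (1 - r)
S = 53 / (1 - (-1/4))
S = 53 / (5/4)
S = 212/5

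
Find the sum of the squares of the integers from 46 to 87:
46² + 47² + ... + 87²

Use ∑_{k=1}^{n} k² = n(n+1)(2n+1)/6, then subtract the first 45 terms.
∑_{k=1}^{87} k² = 87×88×175/6 = 223300
∑_{k=1}^{45} k² = 45×46×91/6 = 31395
∑_{k=46}^{87} k² = 223300 - 31395 = 191905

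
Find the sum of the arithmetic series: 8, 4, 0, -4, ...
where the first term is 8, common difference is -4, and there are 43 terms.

Sₙ = n/2 × (first + last)
Last term = a + (n-1)d = 8 + (43-1)×(-4) = -160
S_43 = 43/2 × (8 + (-160))
S_43 = 43/2 × (-152) = -3268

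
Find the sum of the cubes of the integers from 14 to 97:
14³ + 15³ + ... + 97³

Use ∑_{k=1}^{n} k³ = [n(n+1)/2]², then subtract the first 13 terms.
∑_{k=1}^{97} k³ = [97×98/2]² = 4753² = 22591009
∑_{k=1}^{13} k³ = [13×14/2]² = 91² = 8281
∑_{k=14}^{97} k³ = 22591009 - 8281 = 22582728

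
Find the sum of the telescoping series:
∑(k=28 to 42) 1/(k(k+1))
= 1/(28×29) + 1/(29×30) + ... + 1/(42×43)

Partial fractions: 1/(k(k+1)) = 1/k - 1/(k+1)
The series telescopes:
= (1/28 - 1/29) + (1/29 - 1/30) + ... + (1/42 - 1/43)
= 1/28 - 1/43
= 15/1204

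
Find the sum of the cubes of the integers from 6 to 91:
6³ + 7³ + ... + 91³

Use ∑_{k=1}^{n} k³ = [n(n+1)/2]², then subtract the first 5 terms.
∑_{k=1}^{91} k³ = [91×92/2]² = 4186² = 17522596
∑_{k=1}^{5} k³ = [5×6/2]² = 15² = 225
∑_{k=6}^{91} k³ = 17522596 - 225 = 17522371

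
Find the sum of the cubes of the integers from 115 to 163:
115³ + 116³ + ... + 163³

Use ∑_{k=1}^{n} k³ = [n(n+1)/2]², then subtract the first 114 terms.
∑_{k=1}^{163} k³ = [163×164/2]² = 13366² = 178649956
∑_{k=1}^{114} k³ = [114×115/2]² = 6555² = 42968025
∑_{k=115}^{163} k³ = 178649956 - 42968025 = 135681931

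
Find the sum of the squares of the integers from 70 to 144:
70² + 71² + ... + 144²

Use ∑_{k=1}^{n} k² = n(n+1)(2n+1)/6, then subtract the first 69 terms.
∑_{k=1}^{144} k² = 144×145×289/6 = 1005720
∑_{k=1}^{69} k² = 69×70×139/6 = 111895
∑_{k=70}^{144} k² = 1005720 - 111895 = 893825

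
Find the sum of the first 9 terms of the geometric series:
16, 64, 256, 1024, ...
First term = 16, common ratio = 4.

Sₙ = a(1 - rⁿ) / (1 - r)
S_9 = 16(1 - 4^9) / (1 - 4)
S_9 = 16(1 - 262144) / (-3)
S_9 = 1398096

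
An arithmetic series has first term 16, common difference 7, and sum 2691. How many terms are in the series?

Using S = n/2 × [2a + (n-1)d]
2691 = n/2 × [2(16) + (n-1)(7)]
2691 = n/2 × [32 + 7n - 7]
5382 = n × [25 + 7n]
7n² + (25)n - 5382 = 0
Discriminant: Δ = (25)² - 4(7)(-5382) = 625 + 150696 = 151321
√Δ = 389
n = [-(25) + √Δ] / (2·7) = (-25 + 389) / 14 = 364 / 14 = 26
(The negative root is discarded since n must be a positive integer.)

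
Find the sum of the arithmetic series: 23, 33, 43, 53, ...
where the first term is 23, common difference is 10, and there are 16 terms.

Sₙ = n/2 × (first + last)
Last term = a + (n-1)d = 23 + (16-1)×10 = 173
S_16 = 16/2 × (23 + 173)
S_16 = 16/2 × 196 = 1568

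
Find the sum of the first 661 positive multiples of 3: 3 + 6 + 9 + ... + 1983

Factor out 3: = 3(1 + 2 + ... + 661) = 3 × n(n+1)/2
= 3 × 661×662/2
= 3 × 218791
= 656373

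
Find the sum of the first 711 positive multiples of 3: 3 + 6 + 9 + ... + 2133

Factor out 3: = 3(1 + 2 + ... + 711) = 3 × n(n+1)/2
= 3 × 711×712/2
= 3 × 253116
= 759348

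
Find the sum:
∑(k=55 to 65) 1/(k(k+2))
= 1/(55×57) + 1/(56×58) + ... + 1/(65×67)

Partial fractions: 1/(k(k+2)) = (1/2)[1/k - 1/(k+2)]
Telescoping leaves the first two and last two terms:
= (1/2)[1/55 + 1/56 - 1/66 - 1/67]
= 3691/1238160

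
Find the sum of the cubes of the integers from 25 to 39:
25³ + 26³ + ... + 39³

Use ∑_{k=1}^{n} k³ = [n(n+1)/2]², then subtract the first 24 terms.
∑_{k=1}^{39} k³ = [39×40/2]² = 780² = 608400
∑_{k=1}^{24} k³ = [24×25/2]² = 300² = 90000
∑_{k=25}^{39} k³ = 608400 - 90000 = 518400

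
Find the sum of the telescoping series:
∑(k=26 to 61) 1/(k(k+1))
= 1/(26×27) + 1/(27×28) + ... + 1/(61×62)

Partial fractions: 1/(k(k+1)) = 1/k - 1/(k+1)
The series telescopes:
= (1/26 - 1/27) + (1/27 - 1/28) + ... + (1/61 - 1/62)
= 1/26 - 1/62
= 9/403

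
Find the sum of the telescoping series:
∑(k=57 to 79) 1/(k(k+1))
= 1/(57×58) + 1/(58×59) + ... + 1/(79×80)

Partial fractions: 1/(k(k+1)) = 1/k - 1/(k+1)
The series telescopes:
= (1/57 - 1/58) + (1/58 - 1/59) + ... + (1/79 - 1/80)
= 1/57 - 1/80
= 23/4560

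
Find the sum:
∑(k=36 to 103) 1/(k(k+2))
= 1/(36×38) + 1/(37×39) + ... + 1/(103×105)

Partial fractions: 1/(k(k+2)) = (1/2)[1/k - 1/(k+2)]
Telescoping leaves the first two and last two terms:
= (1/2)[1/36 + 1/37 - 1/104 - 1/105]
= 43231/2424240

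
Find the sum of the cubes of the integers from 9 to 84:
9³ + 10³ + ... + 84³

Use ∑_{k=1}^{n} k³ = [n(n+1)/2]², then subtract the first 8 terms.
∑_{k=1}^{84} k³ = [84×85/2]² = 3570² = 12744900
∑_{k=1}^{8} k³ = [8×9/2]² = 36² = 1296
∑_{k=9}^{84} k³ = 12744900 - 1296 = 12743604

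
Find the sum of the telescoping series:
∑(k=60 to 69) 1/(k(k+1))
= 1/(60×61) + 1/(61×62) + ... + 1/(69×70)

Partial fractions: 1/(k(k+1)) = 1/k - 1/(k+1)
The series telescopes:
= (1/60 - 1/61) + (1/61 - 1/62) + ... + (1/69 - 1/70)
= 1/60 - 1/70
= 1/420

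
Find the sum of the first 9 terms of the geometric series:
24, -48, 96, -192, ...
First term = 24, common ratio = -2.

Sₙ = a(1 - rⁿ) / (1 - r)
S_9 = 24(1 - (-2)^9) / (1 - (-2))
S_9 = 24(1 - (-512)) / (3)
S_9 = 4104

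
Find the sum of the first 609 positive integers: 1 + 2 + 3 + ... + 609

Formula: ∑k = n(n+1)/2
= 609×610/2
= 371490/2
= 185745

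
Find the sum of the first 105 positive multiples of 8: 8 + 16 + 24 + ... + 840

Factor out 8: = 8(1 + 2 + ... + 105) = 8 × n(n+1)/2
= 8 × 105×106/2
= 8 × 5565
= 44520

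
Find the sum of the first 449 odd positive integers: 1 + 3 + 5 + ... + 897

Sum of first n odd numbers = n²
= 449²
= 201601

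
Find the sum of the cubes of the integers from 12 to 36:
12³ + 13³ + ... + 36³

Use ∑_{k=1}^{n} k³ = [n(n+1)/2]², then subtract the first 11 terms.
∑_{k=1}^{36} k³ = [36×37/2]² = 666² = 443556
∑_{k=1}^{11} k³ = [11×12/2]² = 66² = 4356
∑_{k=12}^{36} k³ = 443556 - 4356 = 439200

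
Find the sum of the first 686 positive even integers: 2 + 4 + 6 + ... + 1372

Sum of first n even numbers = n(n+1)
= 686×687
= 471282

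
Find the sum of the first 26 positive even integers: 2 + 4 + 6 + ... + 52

Sum of first n even numbers = n(n+1)
= 26×27
= 702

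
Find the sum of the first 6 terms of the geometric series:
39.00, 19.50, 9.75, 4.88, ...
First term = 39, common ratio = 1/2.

Sₙ = a(1 - rⁿ) / (1 - r)
S_6 = 39(1 - (1/2)^6) / (1 - (1/2))
S_6 = 39(1 - (1/64)) / (1/2)
S_6 = 2457/32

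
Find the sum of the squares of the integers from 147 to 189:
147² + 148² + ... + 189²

Use ∑_{k=1}^{n} k² = n(n+1)(2n+1)/6, then subtract the first 146 terms.
∑_{k=1}^{189} k² = 189×190×379/6 = 2268315
∑_{k=1}^{146} k² = 146×147×293/6 = 1048061
∑_{k=147}^{189} k² = 2268315 - 1048061 = 1220254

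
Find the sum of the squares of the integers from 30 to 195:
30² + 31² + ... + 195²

Use ∑_{k=1}^{n} k² = n(n+1)(2n+1)/6, then subtract the first 29 terms.
∑_{k=1}^{195} k² = 195×196×391/6 = 2490670
∑_{k=1}^{29} k² = 29×30×59/6 = 8555
∑_{k=30}^{195} k² = 2490670 - 8555 = 2482115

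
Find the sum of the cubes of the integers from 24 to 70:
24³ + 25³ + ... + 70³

Use ∑_{k=1}^{n} k³ = [n(n+1)/2]², then subtract the first 23 terms.
∑_{k=1}^{70} k³ = [70×71/2]² = 2485² = 6175225
∑_{k=1}^{23} k³ = [23×24/2]² = 276² = 76176
∑_{k=24}^{70} k³ = 6175225 - 76176 = 6099049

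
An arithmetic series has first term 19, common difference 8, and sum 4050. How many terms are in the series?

Using S = n/2 × [2a + (n-1)d]
4050 = n/2 × [2(19) + (n-1)(8)]
4050 = n/2 × [38 + 8n - 8]
8100 = n × [30 + 8n]
8n² + (30)n - 8100 = 0
Discriminant: Δ = (30)² - 4(8)(-8100) = 900 + 259200 = 260100
√Δ = 510
n = [-(30) + √Δ] / (2·8) = (-30 + 510) / 16 = 480 / 16 = 30
(The negative root is discarded since n must be a positive integer.)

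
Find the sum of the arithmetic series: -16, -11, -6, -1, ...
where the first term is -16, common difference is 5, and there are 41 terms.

Sₙ = n/2 × (first + last)
Last term = a + (n-1)d = -16 + (41-1)×5 = 184
S_41 = 41/2 × (-16 + 184)
S_41 = 41/2 × 168 = 3444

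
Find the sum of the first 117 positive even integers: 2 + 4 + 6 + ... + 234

Sum of first n even numbers = n(n+1)
= 117×118
= 13806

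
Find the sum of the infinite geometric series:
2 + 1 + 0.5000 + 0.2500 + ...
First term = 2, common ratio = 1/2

For |r| < 1, S = a / (1 - r)
S = 2 / (1 - (1/2))
S = 2 / (1/2)
S = 4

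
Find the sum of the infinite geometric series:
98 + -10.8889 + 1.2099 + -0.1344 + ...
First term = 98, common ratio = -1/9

For |r| < 1, S = a / (1 - r)
S = 98 / (1 - (-1/9))
S = 98 / (10/9)
S = 441/5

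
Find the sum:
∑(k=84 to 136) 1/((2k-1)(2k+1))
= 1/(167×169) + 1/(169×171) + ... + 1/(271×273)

Partial fractions: 1/((2k-1)(2k+1)) = (1/2)[1/(2k-1) - 1/(2k+1)]
The series telescopes:
= (1/2)[1/167 - 1/273]
= 53/45591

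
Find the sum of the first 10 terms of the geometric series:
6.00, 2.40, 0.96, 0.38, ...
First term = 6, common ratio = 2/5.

Sₙ = a(1 - rⁿ) / (1 - r)
S_10 = 6(1 - (2/5)^10) / (1 - (2/5))
S_10 = 6(1 - (1024/9765625)) / (3/5)
S_10 = 19529202/1953125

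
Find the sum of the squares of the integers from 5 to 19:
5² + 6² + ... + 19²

Use ∑_{k=1}^{n} k² = n(n+1)(2n+1)/6, then subtract the first 4 terms.
∑_{k=1}^{19} k² = 19×20×39/6 = 2470
∑_{k=1}^{4} k² = 4×5×9/6 = 30
∑_{k=5}^{19} k² = 2470 - 30 = 2440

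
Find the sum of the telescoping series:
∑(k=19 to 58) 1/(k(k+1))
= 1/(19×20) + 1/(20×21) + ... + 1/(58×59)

Partial fractions: 1/(k(k+1)) = 1/k - 1/(k+1)
The series telescopes:
= (1/19 - 1/20) + (1/20 - 1/21) + ... + (1/58 - 1/59)
= 1/19 - 1/59
= 40/1121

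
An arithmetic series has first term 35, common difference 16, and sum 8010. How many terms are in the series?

Using S = n/2 × [2a + (n-1)d]
8010 = n/2 × [2(35) + (n-1)(16)]
8010 = n/2 × [70 + 16n - 16]
16020 = n × [54 + 16n]
16n² + (54)n - 16020 = 0
Discriminant: Δ = (54)² - 4(16)(-16020) = 2916 + 1025280 = 1028196
√Δ = 1014
n = [-(54) + √Δ] / (2·16) = (-54 + 1014) / 32 = 960 / 32 = 30
(The negative root is discarded since n must be a positive integer.)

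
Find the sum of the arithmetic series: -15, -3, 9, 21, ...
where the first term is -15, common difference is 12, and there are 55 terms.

Sₙ = n/2 × (first + last)
Last term = a + (n-1)d = -15 + (55-1)×12 = 633
S_55 = 55/2 × (-15 + 633)
S_55 = 55/2 × 618 = 16995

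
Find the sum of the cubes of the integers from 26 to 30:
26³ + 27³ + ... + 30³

Use ∑_{k=1}^{n} k³ = [n(n+1)/2]², then subtract the first 25 terms.
∑_{k=1}^{30} k³ = [30×31/2]² = 465² = 216225
∑_{k=1}^{25} k³ = [25×26/2]² = 325² = 105625
∑_{k=26}^{30} k³ = 216225 - 105625 = 110600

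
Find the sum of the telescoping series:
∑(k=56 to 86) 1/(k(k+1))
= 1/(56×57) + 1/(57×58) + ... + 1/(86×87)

Partial fractions: 1/(k(k+1)) = 1/k - 1/(k+1)
The series telescopes:
= (1/56 - 1/57) + (1/57 - 1/58) + ... + (1/86 - 1/87)
= 1/56 - 1/87
= 31/4872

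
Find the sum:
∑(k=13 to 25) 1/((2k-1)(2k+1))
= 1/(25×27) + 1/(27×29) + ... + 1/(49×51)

Partial fractions: 1/((2k-1)(2k+1)) = (1/2)[1/(2k-1) - 1/(2k+1)]
The series telescopes:
= (1/2)[1/25 - 1/51]
= 13/1275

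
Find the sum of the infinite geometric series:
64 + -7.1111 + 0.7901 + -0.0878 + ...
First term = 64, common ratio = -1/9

For |r| < 1, S = a / (1 - r)
S = 64 / (1 - (-1/9))
S = 64 / (10/9)
S = 288/5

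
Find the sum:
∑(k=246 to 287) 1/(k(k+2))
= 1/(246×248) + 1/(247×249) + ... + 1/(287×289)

Partial fractions: 1/(k(k+2)) = (1/2)[1/k - 1/(k+2)]
Telescoping leaves the first two and last two terms:
= (1/2)[1/246 + 1/247 - 1/288 - 1/289]
= 995617/1685780928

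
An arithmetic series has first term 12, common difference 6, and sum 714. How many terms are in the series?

Using S = n/2 × [2a + (n-1)d]
714 = n/2 × [2(12) + (n-1)(6)]
714 = n/2 × [24 + 6n - 6]
1428 = n × [18 + 6n]
6n² + (18)n - 1428 = 0
Discriminant: Δ = (18)² - 4(6)(-1428) = 324 + 34272 = 34596
√Δ = 186
n = [-(18) + √Δ] / (2·6) = (-18 + 186) / 12 = 168 / 12 = 14
(The negative root is discarded since n must be a positive integer.)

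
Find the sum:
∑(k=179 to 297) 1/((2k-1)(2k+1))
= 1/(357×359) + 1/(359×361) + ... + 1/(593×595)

Partial fractions: 1/((2k-1)(2k+1)) = (1/2)[1/(2k-1) - 1/(2k+1)]
The series telescopes:
= (1/2)[1/357 - 1/595]
= 1/1785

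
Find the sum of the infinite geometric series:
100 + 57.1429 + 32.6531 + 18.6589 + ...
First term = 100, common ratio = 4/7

For |r| < 1, S = a / (1 - r)
S = 100 / (1 - (4/7))
S = 100 / (3/7)
S = 700/3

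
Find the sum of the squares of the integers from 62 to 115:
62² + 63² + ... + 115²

Use ∑_{k=1}^{n} k² = n(n+1)(2n+1)/6, then subtract the first 61 terms.
∑_{k=1}^{115} k² = 115×116×231/6 = 513590
∑_{k=1}^{61} k² = 61×62×123/6 = 77531
∑_{k=62}^{115} k² = 513590 - 77531 = 436059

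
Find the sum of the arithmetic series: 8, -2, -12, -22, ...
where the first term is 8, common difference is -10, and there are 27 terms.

Sₙ = n/2 × (first + last)
Last term = a + (n-1)d = 8 + (27-1)×(-10) = -252
S_27 = 27/2 × (8 + (-252))
S_27 = 27/2 × (-244) = -3294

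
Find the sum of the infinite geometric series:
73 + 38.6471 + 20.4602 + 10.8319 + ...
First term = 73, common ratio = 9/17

For |r| < 1, S = a / (1 - r)
S = 73 / (1 - (9/17))
S = 73 / (8/17)
S = 1241/8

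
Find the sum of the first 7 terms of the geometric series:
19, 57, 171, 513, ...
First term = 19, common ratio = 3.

Sₙ = a(1 - rⁿ) / (1 - r)
S_7 = 19(1 - 3^7) / (1 - 3)
S_7 = 19(1 - 2187) / (-2)
S_7 = 20767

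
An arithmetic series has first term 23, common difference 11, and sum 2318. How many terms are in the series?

Using S = n/2 × [2a + (n-1)d]
2318 = n/2 × [2(23) + (n-1)(11)]
2318 = n/2 × [46 + 11n - 11]
4636 = n × [35 + 11n]
11n² + (35)n - 4636 = 0
Discriminant: Δ = (35)² - 4(11)(-4636) = 1225 + 203984 = 205209
√Δ = 453
n = [-(35) + √Δ] / (2·11) = (-35 + 453) / 22 = 418 / 22 = 19
(The negative root is discarded since n must be a positive integer.)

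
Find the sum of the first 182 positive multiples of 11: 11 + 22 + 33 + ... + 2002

Factor out 11: = 11(1 + 2 + ... + 182) = 11 × n(n+1)/2
= 11 × 182×183/2
= 11 × 16653
= 183183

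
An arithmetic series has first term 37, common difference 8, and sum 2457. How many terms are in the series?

Using S = n/2 × [2a + (n-1)d]
2457 = n/2 × [2(37) + (n-1)(8)]
2457 = n/2 × [74 + 8n - 8]
4914 = n × [66 + 8n]
8n² + (66)n - 4914 = 0
Discriminant: Δ = (66)² - 4(8)(-4914) = 4356 + 157248 = 161604
√Δ = 402
n = [-(66) + √Δ] / (2·8) = (-66 + 402) / 16 = 336 / 16 = 21
(The negative root is discarded since n must be a positive integer.)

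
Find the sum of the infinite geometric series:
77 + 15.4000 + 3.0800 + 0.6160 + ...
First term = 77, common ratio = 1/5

For |r| < 1, S = a / (1 - r)
S = 77 / (1 - (1/5))
S = 77 / (4/5)
S = 385/4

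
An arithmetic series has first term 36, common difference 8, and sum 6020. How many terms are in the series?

Using S = n/2 × [2a + (n-1)d]
6020 = n/2 × [2(36) + (n-1)(8)]
6020 = n/2 × [72 + 8n - 8]
12040 = n × [64 + 8n]
8n² + (64)n - 12040 = 0
Discriminant: Δ = (64)² - 4(8)(-12040) = 4096 + 385280 = 389376
√Δ = 624
n = [-(64) + √Δ] / (2·8) = (-64 + 624) / 16 = 560 / 16 = 35
(The negative root is discarded since n must be a positive integer.)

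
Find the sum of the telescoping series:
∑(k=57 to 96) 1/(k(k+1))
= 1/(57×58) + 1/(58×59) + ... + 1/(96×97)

Partial fractions: 1/(k(k+1)) = 1/k - 1/(k+1)
The series telescopes:
= (1/57 - 1/58) + (1/58 - 1/59) + ... + (1/96 - 1/97)
= 1/57 - 1/97
= 40/5529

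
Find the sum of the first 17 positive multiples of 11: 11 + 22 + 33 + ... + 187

Factor out 11: = 11(1 + 2 + ... + 17) = 11 × n(n+1)/2
= 11 × 17×18/2
= 11 × 153
= 1683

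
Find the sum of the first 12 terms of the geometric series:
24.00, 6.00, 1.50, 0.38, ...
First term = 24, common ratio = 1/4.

Sₙ = a(1 - rⁿ) / (1 - r)
S_12 = 24(1 - (1/4)^12) / (1 - (1/4))
S_12 = 24(1 - (1/16777216)) / (3/4)
S_12 = 16777215/524288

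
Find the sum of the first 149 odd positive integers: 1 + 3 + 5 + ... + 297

Sum of first n odd numbers = n²
= 149²
= 22201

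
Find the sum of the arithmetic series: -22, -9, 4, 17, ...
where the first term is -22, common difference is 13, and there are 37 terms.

Sₙ = n/2 × (first + last)
Last term = a + (n-1)d = -22 + (37-1)×13 = 446
S_37 = 37/2 × (-22 + 446)
S_37 = 37/2 × 424 = 7844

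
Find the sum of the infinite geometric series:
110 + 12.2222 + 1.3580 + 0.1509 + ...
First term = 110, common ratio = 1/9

For |r| < 1, S = a / (1 - r)
S = 110 / (1 - (1/9))
S = 110 / (8/9)
S = 495/4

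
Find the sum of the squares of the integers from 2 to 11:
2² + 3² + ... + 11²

Use ∑_{k=1}^{n} k² = n(n+1)(2n+1)/6, then subtract the first 1 terms.
∑_{k=1}^{11} k² = 11×12×23/6 = 506
∑_{k=1}^{1} k² = 1×2×3/6 = 1
∑_{k=2}^{11} k² = 506 - 1 = 505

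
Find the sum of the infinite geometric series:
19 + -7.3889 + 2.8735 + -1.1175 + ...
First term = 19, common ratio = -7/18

For |r| < 1, S = a / (1 - r)
S = 19 / (1 - (-7/18))
S = 19 / (25/18)
S = 342/25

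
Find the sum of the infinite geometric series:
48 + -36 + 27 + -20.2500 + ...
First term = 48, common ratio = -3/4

For |r| < 1, S = a / (1 - r)
S = 48 / (1 - (-3/4))
S = 48 / (7/4)
S = 192/7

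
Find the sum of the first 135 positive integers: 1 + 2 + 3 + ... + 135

Formula: ∑k = n(n+1)/2
= 135×136/2
= 18360/2
= 9180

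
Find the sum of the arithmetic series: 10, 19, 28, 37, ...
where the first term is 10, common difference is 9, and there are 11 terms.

Sₙ = n/2 × (first + last)
Last term = a + (n-1)d = 10 + (11-1)×9 = 100
S_11 = 11/2 × (10 + 100)
S_11 = 11/2 × 110 = 605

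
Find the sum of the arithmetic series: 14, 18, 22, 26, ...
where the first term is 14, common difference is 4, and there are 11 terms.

Sₙ = n/2 × (first + last)
Last term = a + (n-1)d = 14 + (11-1)×4 = 54
S_11 = 11/2 × (14 + 54)
S_11 = 11/2 × 68 = 374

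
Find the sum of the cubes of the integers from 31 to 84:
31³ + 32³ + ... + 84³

Use ∑_{k=1}^{n} k³ = [n(n+1)/2]², then subtract the first 30 terms.
∑_{k=1}^{84} k³ = [84×85/2]² = 3570² = 12744900
∑_{k=1}^{30} k³ = [30×31/2]² = 465² = 216225
∑_{k=31}^{84} k³ = 12744900 - 216225 = 12528675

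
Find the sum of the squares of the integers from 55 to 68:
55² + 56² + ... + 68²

Use ∑_{k=1}^{n} k² = n(n+1)(2n+1)/6, then subtract the first 54 terms.
∑_{k=1}^{68} k² = 68×69×137/6 = 107134
∑_{k=1}^{54} k² = 54×55×109/6 = 53955
∑_{k=55}^{68} k² = 107134 - 53955 = 53179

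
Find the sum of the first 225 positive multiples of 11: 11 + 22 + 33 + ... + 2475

Factor out 11: = 11(1 + 2 + ... + 225) = 11 × n(n+1)/2
= 11 × 225×226/2
= 11 × 25425
= 279675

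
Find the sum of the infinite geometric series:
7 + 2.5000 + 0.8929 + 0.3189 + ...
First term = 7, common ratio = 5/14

For |r| < 1, S = a / (1 - r)
S = 7 / (1 - (5/14))
S = 7 / (9/14)
S = 98/9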